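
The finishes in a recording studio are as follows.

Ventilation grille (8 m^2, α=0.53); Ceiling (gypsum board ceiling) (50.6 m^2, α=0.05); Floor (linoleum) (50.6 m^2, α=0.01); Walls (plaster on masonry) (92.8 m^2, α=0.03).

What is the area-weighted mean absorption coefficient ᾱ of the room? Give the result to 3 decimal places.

0.050

Total surface area S = 202.0 m^2.
Weighted sum Σ Sα = 10.060.
ᾱ = A/S = 0.050.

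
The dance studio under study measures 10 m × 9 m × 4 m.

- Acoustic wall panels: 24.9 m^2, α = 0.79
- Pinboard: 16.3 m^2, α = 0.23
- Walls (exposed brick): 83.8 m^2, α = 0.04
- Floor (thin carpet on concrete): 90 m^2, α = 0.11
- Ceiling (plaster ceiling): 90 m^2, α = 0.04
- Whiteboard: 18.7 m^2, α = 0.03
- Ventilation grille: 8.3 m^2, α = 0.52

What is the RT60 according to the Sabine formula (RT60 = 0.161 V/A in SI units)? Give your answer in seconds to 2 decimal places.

Summing Sᵢαᵢ: 19.671 + 3.749 + 3.352 + 9.900 + 3.600 + 0.561 + 4.316 → A = 45.149 sabins.
V = 10·9·4 = 360 m³.
T = 0.161 V/A = 0.161·360/45.149 = 1.28 s.

1.28 seconds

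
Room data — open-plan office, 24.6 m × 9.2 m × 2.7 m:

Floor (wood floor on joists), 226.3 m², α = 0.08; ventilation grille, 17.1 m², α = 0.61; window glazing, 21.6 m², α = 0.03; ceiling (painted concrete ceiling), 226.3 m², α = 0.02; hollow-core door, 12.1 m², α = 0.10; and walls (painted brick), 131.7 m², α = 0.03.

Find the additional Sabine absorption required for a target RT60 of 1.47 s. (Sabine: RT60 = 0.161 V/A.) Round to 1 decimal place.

28.1 sabins

Total absorption A₁ = 226.3*0.08 + 17.1*0.61 + 21.6*0.03 + 226.3*0.02 + 12.1*0.10 + 131.7*0.03
  = 18.104 + 10.431 + 0.648 + 4.526 + 1.210 + 3.951 = 38.870 m² sabins.
V = 611.064 m³. Required absorption A₂ = 0.161 × 611.064 / 1.47 = 66.926 sabins.
Shortfall: 66.926 − 38.870 = 28.1 sabins.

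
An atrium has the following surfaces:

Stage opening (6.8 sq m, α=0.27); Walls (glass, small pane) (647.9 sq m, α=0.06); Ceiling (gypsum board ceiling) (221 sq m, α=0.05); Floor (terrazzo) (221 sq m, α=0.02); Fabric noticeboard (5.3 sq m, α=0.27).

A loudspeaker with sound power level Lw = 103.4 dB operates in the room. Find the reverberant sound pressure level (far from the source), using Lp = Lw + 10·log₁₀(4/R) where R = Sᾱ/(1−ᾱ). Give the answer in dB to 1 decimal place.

A = 57.611 sabins; S = 1102.0 sq m.
ᾱ = 57.611/1102.0 = 0.0523; R = Sᾱ/(1−ᾱ) = 57.611/(1−0.0523) = 60.790 sq m.
Lp = Lw + 10 log₁₀(4/R) = 103.4 -11.82 = 91.6 dB.

91.6 dB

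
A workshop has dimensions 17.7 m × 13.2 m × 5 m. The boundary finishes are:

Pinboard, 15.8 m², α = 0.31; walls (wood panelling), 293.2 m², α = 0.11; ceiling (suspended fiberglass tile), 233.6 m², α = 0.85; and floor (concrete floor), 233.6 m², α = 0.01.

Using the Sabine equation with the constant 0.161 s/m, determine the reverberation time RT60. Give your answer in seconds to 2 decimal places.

0.79 s

Total absorption A = 15.8·0.31 + 293.2·0.11 + 233.6·0.85 + 233.6·0.01
  = 4.898 + 32.252 + 198.560 + 2.336 = 238.046 m² sabins.
V = 17.7·13.2·5 = 1168.2 m³.
RT60 = 0.161 · V / A = 0.161 × 1168.2 / 238.046 = 0.79 s.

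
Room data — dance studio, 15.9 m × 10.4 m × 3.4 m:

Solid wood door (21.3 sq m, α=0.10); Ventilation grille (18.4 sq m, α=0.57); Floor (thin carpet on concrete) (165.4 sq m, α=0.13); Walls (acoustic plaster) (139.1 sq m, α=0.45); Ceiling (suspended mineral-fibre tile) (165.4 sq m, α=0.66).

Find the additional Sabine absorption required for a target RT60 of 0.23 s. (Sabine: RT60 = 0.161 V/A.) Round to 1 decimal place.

A₁ = Σ Sᵢαᵢ = 21.3×0.10 + 18.4×0.57 + 165.4×0.13 + 139.1×0.45 + 165.4×0.66 = 205.879 sabins.
For T = 0.23 s, need A₂ = 0.161·V/T = 0.161·562.224/0.23 = 393.557 sabins.
Shortfall: 393.557 − 205.879 = 187.7 sabins.

187.7 sabins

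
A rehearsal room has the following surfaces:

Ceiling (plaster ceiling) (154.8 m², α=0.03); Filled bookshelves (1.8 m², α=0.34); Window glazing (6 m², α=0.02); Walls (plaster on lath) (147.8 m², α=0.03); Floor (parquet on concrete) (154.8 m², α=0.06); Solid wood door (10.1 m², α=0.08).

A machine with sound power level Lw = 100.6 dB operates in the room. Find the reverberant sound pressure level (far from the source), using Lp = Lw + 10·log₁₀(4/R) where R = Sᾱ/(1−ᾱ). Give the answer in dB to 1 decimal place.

Σ(Sᵢαᵢ) = 154.8×0.03 + 1.8×0.34 + 6×0.02 + 147.8×0.03 + 154.8×0.06 + 10.1×0.08 = 19.906; total area S = 475.3 m².
ᾱ = 0.0419, so room constant R = A/(1−ᾱ) = 20.777 m².
Lp = 100.6 + 10·log₁₀(4/20.777) = 100.6 + (-7.16) = 93.4 dB.

93.4 dB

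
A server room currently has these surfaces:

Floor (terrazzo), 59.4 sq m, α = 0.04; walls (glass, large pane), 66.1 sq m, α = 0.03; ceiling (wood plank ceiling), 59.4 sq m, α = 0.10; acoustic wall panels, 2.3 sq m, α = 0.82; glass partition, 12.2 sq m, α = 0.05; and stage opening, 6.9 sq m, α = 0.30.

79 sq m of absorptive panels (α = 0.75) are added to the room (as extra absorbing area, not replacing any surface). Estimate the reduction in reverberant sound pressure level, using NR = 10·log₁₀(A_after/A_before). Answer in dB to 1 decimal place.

7.0 dB

Equivalent absorption area: A_before = 59.4*0.04 + 66.1*0.03 + 59.4*0.10 + 2.3*0.82 + 12.2*0.05 + 6.9*0.30 = 14.865 sq m.
Added absorption = 79 × 0.75 = 59.250 sabins.
New total A_after = 74.115 sabins.
NR = 10·log₁₀(74.115/14.865) = 7.0 dB.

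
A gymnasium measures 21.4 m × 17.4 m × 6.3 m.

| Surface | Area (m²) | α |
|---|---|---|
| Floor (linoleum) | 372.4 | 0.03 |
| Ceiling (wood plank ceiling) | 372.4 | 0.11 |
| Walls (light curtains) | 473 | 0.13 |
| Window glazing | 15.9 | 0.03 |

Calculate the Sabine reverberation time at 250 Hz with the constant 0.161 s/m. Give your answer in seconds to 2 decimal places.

3.31 seconds

Equivalent absorption area: A = 372.4×0.03 + 372.4×0.11 + 473×0.13 + 15.9×0.03 = 114.103 m².
Room volume: 2345.868 m³.
T = 0.161 V/A = 0.161·2345.868/114.103 = 3.31 s.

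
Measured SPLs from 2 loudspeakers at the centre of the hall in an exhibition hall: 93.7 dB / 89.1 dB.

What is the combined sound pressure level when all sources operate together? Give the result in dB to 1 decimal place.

95.0 dB

Σ 10^(Lᵢ/10) = 3.157e+09.
Back to dB: 10·log₁₀ Σ = 95.0 dB.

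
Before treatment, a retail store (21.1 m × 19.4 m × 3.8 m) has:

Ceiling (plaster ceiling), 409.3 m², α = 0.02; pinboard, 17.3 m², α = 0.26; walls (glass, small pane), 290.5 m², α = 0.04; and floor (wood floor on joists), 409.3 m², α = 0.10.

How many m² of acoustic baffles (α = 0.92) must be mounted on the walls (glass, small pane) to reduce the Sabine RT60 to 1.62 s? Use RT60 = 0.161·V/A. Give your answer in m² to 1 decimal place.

101.5

A₁ = Σ Sᵢαᵢ = 409.3·0.02 + 17.3·0.26 + 290.5·0.04 + 409.3·0.10 = 65.234 sabins.
Required A₂ = 0.161·1555.492/1.62 = 154.589 sabins.
Absorption to add: 154.589 − 65.234 = 89.355 sabins.
Each m² of panel replacing the walls (glass, small pane) adds (0.92 − 0.04) = 0.88 sabins.
Area = ΔA/Δα = 89.355/0.88 = 101.5 m².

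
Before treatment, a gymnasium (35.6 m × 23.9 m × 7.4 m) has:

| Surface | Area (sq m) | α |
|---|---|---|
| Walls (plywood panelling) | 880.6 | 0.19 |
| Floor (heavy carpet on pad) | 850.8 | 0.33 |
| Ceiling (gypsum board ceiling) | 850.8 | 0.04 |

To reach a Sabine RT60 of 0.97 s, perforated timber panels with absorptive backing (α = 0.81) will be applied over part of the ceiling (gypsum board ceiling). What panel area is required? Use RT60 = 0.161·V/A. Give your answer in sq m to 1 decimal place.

731.1

Equivalent absorption area: A₁ = 880.6·0.19 + 850.8·0.33 + 850.8·0.04 = 482.110 sq m.
Required A₂ = 0.161·6296.216/0.97 = 1045.042 sabins.
ΔA needed = 1045.042 − 482.110 = 562.932 sabins.
Net gain per sq m: Δα = 0.81 − 0.04 = 0.77.
Panel area = 562.932 / 0.77 = 731.1 sq m.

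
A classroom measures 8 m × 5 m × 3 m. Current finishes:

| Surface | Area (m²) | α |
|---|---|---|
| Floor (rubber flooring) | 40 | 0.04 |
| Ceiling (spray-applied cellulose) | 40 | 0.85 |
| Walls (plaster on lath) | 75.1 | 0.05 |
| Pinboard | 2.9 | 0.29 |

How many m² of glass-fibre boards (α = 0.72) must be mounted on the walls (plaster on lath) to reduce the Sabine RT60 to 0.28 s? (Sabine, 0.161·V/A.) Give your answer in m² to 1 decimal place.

Equivalent absorption area: A₁ = 40*0.04 + 40*0.85 + 75.1*0.05 + 2.9*0.29 = 40.196 m².
Required A₂ = 0.161·120/0.28 = 69.000 sabins.
ΔA needed = 69.000 − 40.196 = 28.804 sabins.
Each m² of panel replacing the walls (plaster on lath) adds (0.72 − 0.05) = 0.67 sabins.
Area = ΔA/Δα = 28.804/0.67 = 43.0 m².

43.0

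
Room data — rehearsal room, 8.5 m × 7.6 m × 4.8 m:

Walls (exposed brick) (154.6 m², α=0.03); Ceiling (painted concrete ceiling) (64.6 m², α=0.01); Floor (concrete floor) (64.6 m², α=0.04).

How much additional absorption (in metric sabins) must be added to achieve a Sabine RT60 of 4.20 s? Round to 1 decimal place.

Summing Sᵢαᵢ: 4.638 + 0.646 + 2.584 → A₁ = 7.868 sabins.
For T = 4.20 s, need A₂ = 0.161·V/T = 0.161·310.08/4.20 = 11.886 sabins.
ΔA = A₂ − A₁ = 11.886 − 7.868 = 4.0 sabins.

4.0 sabins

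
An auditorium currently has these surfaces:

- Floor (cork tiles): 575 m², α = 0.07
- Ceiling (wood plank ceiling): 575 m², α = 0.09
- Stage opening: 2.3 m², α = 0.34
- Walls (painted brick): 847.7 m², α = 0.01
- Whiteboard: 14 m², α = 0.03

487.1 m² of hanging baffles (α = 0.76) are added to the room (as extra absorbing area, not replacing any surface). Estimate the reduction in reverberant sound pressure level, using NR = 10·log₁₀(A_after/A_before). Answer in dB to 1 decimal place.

6.7 dB

Equivalent absorption area: A_before = 575·0.07 + 575·0.09 + 2.3·0.34 + 847.7·0.01 + 14·0.03 = 101.679 m².
Added absorption = 487.1 × 0.76 = 370.196 sabins.
A_after = 101.679 + 370.196 = 471.875 sabins.
Reduction = 10 log₁₀(A_after/A_before) = 10 log₁₀(4.6408) = 6.7 dB.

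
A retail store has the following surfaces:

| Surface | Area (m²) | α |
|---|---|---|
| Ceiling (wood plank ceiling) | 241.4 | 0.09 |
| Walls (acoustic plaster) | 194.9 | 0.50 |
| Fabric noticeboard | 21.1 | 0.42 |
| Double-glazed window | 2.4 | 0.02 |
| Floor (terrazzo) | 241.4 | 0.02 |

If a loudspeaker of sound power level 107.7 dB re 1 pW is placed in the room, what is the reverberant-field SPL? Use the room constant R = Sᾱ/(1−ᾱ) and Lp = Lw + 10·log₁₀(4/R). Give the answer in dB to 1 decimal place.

Σ(Sᵢαᵢ) = 241.4·0.09 + 194.9·0.50 + 21.1·0.42 + 2.4·0.02 + 241.4·0.02 = 132.914; total area S = 701.2 m².
ᾱ = 132.914/701.2 = 0.1896; R = Sᾱ/(1−ᾱ) = 132.914/(1−0.1896) = 164.010 m².
Lp = Lw + 10 log₁₀(4/R) = 107.7 -16.13 = 91.6 dB.

91.6 dB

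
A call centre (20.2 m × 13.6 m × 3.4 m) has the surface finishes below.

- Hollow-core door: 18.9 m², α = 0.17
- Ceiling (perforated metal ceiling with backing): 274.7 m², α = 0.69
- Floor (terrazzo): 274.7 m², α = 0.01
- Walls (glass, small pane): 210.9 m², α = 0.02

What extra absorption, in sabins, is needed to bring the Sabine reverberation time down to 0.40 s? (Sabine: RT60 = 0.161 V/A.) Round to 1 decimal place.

A₁ = Σ Sᵢαᵢ = 18.9*0.17 + 274.7*0.69 + 274.7*0.01 + 210.9*0.02 = 199.721 sabins.
V = 934.048 m³. Required absorption A₂ = 0.161 × 934.048 / 0.40 = 375.954 sabins.
ΔA = A₂ − A₁ = 375.954 − 199.721 = 176.2 sabins.

176.2 sabins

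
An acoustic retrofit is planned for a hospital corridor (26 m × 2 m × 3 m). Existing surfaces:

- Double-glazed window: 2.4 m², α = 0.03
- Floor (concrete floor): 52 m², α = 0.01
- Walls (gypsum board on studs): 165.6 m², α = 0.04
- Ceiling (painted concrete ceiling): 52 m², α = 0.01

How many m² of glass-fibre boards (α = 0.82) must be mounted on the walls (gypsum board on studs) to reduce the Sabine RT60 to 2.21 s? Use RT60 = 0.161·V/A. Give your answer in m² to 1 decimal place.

A₁ = Σ Sᵢαᵢ = 2.4*0.03 + 52*0.01 + 165.6*0.04 + 52*0.01 = 7.736 sabins.
Required A₂ = 0.161·156/2.21 = 11.365 sabins.
Absorption to add: 11.365 − 7.736 = 3.629 sabins.
Net gain per m²: Δα = 0.82 − 0.04 = 0.78.
Panel area = 3.629 / 0.78 = 4.7 m².

4.7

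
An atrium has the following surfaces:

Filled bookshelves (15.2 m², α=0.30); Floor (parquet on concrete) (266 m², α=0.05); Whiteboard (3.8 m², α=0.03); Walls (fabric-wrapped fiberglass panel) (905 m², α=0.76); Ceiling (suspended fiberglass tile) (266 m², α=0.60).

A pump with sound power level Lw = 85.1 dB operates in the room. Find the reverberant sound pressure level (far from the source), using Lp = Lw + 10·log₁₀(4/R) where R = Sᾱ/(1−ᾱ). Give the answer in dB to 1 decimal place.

Σ(Sᵢαᵢ) = 15.2×0.30 + 266×0.05 + 3.8×0.03 + 905×0.76 + 266×0.60 = 865.374; total area S = 1456.0 m².
ᾱ = 865.374/1456.0 = 0.5944; R = Sᾱ/(1−ᾱ) = 865.374/(1−0.5944) = 2133.565 m².
Lp = Lw + 10 log₁₀(4/R) = 85.1 -27.27 = 57.8 dB.

57.8 dB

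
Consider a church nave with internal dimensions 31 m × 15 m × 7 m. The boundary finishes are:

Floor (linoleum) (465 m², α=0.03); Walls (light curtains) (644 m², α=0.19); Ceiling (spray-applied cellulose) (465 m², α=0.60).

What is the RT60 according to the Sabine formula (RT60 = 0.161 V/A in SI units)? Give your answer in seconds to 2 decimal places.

A = Σ Sᵢαᵢ = 465*0.03 + 644*0.19 + 465*0.60 = 415.310 sabins.
Volume V = 31 × 15 × 7 = 3255 m³.
Sabine: RT60 = 0.161 × 3255 / 415.310 = 1.26 s.

1.26 s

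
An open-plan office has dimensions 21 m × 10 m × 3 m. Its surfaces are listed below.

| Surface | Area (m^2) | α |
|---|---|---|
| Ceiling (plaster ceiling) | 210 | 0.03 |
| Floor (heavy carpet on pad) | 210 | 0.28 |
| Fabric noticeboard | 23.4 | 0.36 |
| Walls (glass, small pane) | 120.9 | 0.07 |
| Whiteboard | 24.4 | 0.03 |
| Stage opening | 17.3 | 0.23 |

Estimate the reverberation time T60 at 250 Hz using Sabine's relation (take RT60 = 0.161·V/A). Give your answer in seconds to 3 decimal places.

Summing Sᵢαᵢ: 6.300 + 58.800 + 8.424 + 8.463 + 0.732 + 3.979 → A = 86.698 sabins.
Volume V = 21 × 10 × 3 = 630 m³.
T = 0.161 V/A = 0.161·630/86.698 = 1.170 s.

1.170 s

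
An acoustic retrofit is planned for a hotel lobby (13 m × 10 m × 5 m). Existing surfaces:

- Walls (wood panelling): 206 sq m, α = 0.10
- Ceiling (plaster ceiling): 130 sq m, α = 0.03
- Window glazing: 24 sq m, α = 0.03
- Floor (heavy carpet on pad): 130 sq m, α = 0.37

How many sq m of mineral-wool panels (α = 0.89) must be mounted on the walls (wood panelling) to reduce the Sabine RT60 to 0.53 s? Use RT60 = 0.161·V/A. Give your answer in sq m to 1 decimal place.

Total absorption A₁ = 206×0.10 + 130×0.03 + 24×0.03 + 130×0.37
  = 20.600 + 3.900 + 0.720 + 48.100 = 73.320 sq m sabins.
V = 650 m³. Target absorption A₂ = 0.161 × 650 / 0.53 = 197.453 sabins.
Absorption to add: 197.453 − 73.320 = 124.133 sabins.
Net gain per sq m: Δα = 0.89 − 0.10 = 0.79.
Panel area = 124.133 / 0.79 = 157.1 sq m.

157.1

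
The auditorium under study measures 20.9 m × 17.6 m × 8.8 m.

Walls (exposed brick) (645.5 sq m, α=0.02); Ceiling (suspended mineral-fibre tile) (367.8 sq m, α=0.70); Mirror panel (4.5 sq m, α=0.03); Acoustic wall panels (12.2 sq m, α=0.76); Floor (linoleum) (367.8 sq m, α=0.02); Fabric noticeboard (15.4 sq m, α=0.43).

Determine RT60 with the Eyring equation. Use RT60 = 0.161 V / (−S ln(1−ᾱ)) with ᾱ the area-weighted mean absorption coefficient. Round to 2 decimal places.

Total surface area S = 645.5 + 367.8 + 4.5 + 12.2 + 367.8 + 15.4 = 1413.2 sq m.
Absorption A = 645.5×0.02 + 367.8×0.70 + 4.5×0.03 + 12.2×0.76 + 367.8×0.02 + 15.4×0.43 = 293.755 sabins.
ᾱ = 293.755 / 1413.2 = 0.2079.
−S·ln(1−ᾱ) = −1413.2 × ln(1 − 0.2079) = 329.371.
V = 20.9 × 17.6 × 8.8 = 3236.992 m³.
T = 0.161·V/[−S·ln(1−ᾱ)] = 0.161·3236.992/329.371 = 1.58 s.

1.58 seconds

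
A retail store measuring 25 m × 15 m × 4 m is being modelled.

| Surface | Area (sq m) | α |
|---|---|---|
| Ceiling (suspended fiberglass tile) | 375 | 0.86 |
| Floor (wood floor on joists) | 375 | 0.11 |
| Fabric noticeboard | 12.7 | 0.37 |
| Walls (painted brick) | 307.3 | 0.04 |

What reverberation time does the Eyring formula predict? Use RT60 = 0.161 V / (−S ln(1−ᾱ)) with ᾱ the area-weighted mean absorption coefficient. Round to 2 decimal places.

0.51 s

Total surface area S = 375 + 375 + 12.7 + 307.3 = 1070.0 sq m.
Absorption A = 375×0.86 + 375×0.11 + 12.7×0.37 + 307.3×0.04 = 380.741 sabins.
ᾱ = 380.741 / 1070.0 = 0.3558.
−S·ln(1−ᾱ) = −1070.0 × ln(1 − 0.3558) = 470.528.
V = 25 × 15 × 4 = 1500 m³.
T = 0.161·V/[−S·ln(1−ᾱ)] = 0.161·1500/470.528 = 0.51 s.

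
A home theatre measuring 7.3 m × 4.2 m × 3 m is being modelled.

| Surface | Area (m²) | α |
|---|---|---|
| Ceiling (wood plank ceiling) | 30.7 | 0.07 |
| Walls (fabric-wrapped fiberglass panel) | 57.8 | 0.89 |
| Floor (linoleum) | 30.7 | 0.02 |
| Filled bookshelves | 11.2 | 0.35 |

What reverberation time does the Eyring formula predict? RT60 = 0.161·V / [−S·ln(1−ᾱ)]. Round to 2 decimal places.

0.19 s

S = Σ Sᵢ = 130.4 m².
Absorption A = 30.7·0.07 + 57.8·0.89 + 30.7·0.02 + 11.2·0.35 = 58.125 sabins.
ᾱ = 58.125 / 130.4 = 0.4457.
−S·ln(1−ᾱ) = −130.4 × ln(1 − 0.4457) = 76.942.
V = 7.3 × 4.2 × 3 = 91.98 m³.
T = 0.161·V/[−S·ln(1−ᾱ)] = 0.161·91.98/76.942 = 0.19 s.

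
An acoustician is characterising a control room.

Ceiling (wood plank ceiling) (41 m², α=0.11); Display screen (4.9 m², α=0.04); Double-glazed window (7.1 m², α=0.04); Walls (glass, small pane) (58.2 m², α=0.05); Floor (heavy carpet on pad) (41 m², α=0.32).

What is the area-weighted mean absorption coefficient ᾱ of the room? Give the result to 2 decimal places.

Total surface area S = 152.2 m².
Σ(Sᵢαᵢ) = 41·0.11 + 4.9·0.04 + 7.1·0.04 + 58.2·0.05 + 41·0.32 = 21.020.
ᾱ = A/S = 0.14.

0.14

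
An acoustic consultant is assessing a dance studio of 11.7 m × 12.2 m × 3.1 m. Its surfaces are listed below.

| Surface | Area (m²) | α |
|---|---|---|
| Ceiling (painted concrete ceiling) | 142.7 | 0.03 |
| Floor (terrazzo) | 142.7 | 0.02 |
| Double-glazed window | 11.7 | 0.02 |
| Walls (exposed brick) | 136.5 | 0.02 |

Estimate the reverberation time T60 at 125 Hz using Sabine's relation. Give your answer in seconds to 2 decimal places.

Total absorption A = 142.7·0.03 + 142.7·0.02 + 11.7·0.02 + 136.5·0.02
  = 4.281 + 2.854 + 0.234 + 2.730 = 10.099 m² sabins.
Room volume: 442.494 m³.
RT60 = 0.161 · V / A = 0.161 × 442.494 / 10.099 = 7.05 s.

7.05 seconds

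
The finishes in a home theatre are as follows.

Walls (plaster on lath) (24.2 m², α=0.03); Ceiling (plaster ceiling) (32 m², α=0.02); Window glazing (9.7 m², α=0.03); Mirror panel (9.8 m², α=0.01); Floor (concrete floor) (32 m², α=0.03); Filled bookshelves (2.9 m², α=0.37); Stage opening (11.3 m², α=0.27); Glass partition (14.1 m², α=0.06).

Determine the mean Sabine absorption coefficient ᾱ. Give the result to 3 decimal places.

S = Σ Sᵢ = 24.2 + 32 + 9.7 + 9.8 + 32 + 2.9 + 11.3 + 14.1 = 136.0 m².
A = 24.2*0.03 + 32*0.02 + 9.7*0.03 + 9.8*0.01 + 32*0.03 + 2.9*0.37 + 11.3*0.27 + 14.1*0.06 = 7.685 sabins.
ᾱ = 7.685 / 136.0 = 0.057.

0.057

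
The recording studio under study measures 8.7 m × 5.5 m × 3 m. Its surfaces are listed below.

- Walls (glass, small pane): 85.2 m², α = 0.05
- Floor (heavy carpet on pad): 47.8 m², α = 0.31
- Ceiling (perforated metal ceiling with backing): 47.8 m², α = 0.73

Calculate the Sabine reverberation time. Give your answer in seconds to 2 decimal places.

0.43 s

Equivalent absorption area: A = 85.2·0.05 + 47.8·0.31 + 47.8·0.73 = 53.972 m².
Volume V = 8.7 × 5.5 × 3 = 143.55 m³.
T = 0.161 V/A = 0.161·143.55/53.972 = 0.43 s.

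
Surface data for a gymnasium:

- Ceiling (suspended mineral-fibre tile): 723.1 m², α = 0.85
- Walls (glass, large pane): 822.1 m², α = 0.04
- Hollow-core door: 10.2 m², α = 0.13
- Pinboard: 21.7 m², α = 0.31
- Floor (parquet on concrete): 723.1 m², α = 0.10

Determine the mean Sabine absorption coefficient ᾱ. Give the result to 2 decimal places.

S = Σ Sᵢ = 723.1 + 822.1 + 10.2 + 21.7 + 723.1 = 2300.2 m².
Σ(Sᵢαᵢ) = 723.1*0.85 + 822.1*0.04 + 10.2*0.13 + 21.7*0.31 + 723.1*0.10 = 727.882.
ᾱ = A/S = 0.32.

0.32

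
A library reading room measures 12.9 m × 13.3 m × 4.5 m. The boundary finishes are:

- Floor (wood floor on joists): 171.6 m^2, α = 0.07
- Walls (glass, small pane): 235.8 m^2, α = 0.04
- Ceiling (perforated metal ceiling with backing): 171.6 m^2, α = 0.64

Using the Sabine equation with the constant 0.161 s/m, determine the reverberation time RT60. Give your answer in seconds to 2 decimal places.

Equivalent absorption area: A = 171.6·0.07 + 235.8·0.04 + 171.6·0.64 = 131.268 m^2.
Room volume: 772.065 m³.
T = 0.161 V/A = 0.161·772.065/131.268 = 0.95 s.

0.95 sec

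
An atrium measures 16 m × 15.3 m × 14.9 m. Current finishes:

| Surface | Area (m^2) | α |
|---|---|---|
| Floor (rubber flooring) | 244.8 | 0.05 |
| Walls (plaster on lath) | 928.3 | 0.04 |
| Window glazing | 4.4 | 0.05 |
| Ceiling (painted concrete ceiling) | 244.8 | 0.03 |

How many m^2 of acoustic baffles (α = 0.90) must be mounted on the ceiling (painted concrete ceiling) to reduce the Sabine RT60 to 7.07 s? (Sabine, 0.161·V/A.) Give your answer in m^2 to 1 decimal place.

Summing Sᵢαᵢ: 12.240 + 37.132 + 0.220 + 7.344 → A₁ = 56.936 sabins.
V = 3647.52 m³. Target absorption A₂ = 0.161 × 3647.52 / 7.07 = 83.062 sabins.
Absorption to add: 83.062 − 56.936 = 26.126 sabins.
Each m^2 of panel replacing the ceiling (painted concrete ceiling) adds (0.90 − 0.03) = 0.87 sabins.
Panel area = 26.126 / 0.87 = 30.0 m^2.

30.0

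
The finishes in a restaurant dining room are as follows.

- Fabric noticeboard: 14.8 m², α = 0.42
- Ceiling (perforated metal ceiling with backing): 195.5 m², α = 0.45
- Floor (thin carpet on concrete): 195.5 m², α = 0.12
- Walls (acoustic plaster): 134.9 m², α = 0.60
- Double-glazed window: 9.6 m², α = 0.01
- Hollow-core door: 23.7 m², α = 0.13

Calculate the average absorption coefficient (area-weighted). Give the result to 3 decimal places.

0.352

S = Σ Sᵢ = 14.8 + 195.5 + 195.5 + 134.9 + 9.6 + 23.7 = 574.0 m².
Σ(Sᵢαᵢ) = 14.8*0.42 + 195.5*0.45 + 195.5*0.12 + 134.9*0.60 + 9.6*0.01 + 23.7*0.13 = 201.768.
ᾱ = 201.768 / 574.0 = 0.352.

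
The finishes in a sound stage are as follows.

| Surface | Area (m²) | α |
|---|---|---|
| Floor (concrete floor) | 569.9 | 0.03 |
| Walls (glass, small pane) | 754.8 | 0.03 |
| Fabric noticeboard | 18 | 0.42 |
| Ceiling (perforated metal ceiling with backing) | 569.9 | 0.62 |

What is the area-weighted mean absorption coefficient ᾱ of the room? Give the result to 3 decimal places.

0.209

S = Σ Sᵢ = 569.9 + 754.8 + 18 + 569.9 = 1912.6 m².
Σ(Sᵢαᵢ) = 569.9×0.03 + 754.8×0.03 + 18×0.42 + 569.9×0.62 = 400.639.
ᾱ = A/S = 0.209.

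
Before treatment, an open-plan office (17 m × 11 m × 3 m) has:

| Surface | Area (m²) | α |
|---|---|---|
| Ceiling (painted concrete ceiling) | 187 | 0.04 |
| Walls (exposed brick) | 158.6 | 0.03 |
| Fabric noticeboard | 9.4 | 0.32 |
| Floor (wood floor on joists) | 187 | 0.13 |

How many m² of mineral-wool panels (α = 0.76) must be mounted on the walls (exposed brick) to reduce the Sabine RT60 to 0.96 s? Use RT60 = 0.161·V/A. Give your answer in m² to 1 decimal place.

Total absorption A₁ = 187*0.04 + 158.6*0.03 + 9.4*0.32 + 187*0.13
  = 7.480 + 4.758 + 3.008 + 24.310 = 39.556 m² sabins.
V = 561 m³. Target absorption A₂ = 0.161 × 561 / 0.96 = 94.084 sabins.
ΔA needed = 94.084 − 39.556 = 54.528 sabins.
Net gain per m²: Δα = 0.76 − 0.03 = 0.73.
Panel area = 54.528 / 0.73 = 74.7 m².

74.7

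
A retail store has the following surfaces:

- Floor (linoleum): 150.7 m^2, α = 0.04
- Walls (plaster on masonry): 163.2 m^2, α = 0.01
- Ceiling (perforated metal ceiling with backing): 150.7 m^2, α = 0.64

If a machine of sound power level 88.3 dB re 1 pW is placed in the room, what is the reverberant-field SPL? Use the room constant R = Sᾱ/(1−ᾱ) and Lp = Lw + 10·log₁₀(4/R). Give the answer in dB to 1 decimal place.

Σ(Sᵢαᵢ) = 150.7×0.04 + 163.2×0.01 + 150.7×0.64 = 104.108; total area S = 464.6 m^2.
ᾱ = 104.108/464.6 = 0.2241; R = Sᾱ/(1−ᾱ) = 104.108/(1−0.2241) = 134.177 m^2.
Lp = Lw + 10 log₁₀(4/R) = 88.3 -15.26 = 73.0 dB.

73.0 dB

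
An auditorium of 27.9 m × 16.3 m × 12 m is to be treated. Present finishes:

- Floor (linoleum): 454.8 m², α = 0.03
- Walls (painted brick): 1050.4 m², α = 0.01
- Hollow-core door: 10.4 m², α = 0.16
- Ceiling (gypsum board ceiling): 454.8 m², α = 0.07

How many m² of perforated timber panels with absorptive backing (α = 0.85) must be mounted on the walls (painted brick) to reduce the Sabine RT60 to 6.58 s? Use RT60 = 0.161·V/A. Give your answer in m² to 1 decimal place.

Summing Sᵢαᵢ: 13.644 + 10.504 + 1.664 + 31.836 → A₁ = 57.648 sabins.
V = 5457.24 m³. Target absorption A₂ = 0.161 × 5457.24 / 6.58 = 133.528 sabins.
ΔA needed = 133.528 − 57.648 = 75.880 sabins.
Each m² of panel replacing the walls (painted brick) adds (0.85 − 0.01) = 0.84 sabins.
Area = ΔA/Δα = 75.880/0.84 = 90.3 m².

90.3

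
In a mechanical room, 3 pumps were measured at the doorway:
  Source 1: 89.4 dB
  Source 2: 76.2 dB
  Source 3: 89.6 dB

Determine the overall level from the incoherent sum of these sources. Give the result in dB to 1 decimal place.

92.6 dB

Converting to relative power and adding: 10^(89.4/10) + 10^(76.2/10) + 10^(89.6/10) = 1.825e+09.
Combined level = 10 log₁₀(1.825e+09) = 92.6 dB.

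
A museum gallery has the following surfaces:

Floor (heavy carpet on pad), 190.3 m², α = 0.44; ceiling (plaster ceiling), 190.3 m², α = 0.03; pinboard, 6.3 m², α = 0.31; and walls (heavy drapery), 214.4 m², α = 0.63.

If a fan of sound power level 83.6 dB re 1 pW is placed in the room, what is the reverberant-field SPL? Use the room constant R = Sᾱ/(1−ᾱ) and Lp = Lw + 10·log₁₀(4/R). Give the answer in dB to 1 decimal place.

A = 226.466 sabins; S = 601.3 m².
ᾱ = 0.3766, so room constant R = A/(1−ᾱ) = 363.276 m².
Lp = Lw + 10 log₁₀(4/R) = 83.6 -19.58 = 64.0 dB.

64.0 dB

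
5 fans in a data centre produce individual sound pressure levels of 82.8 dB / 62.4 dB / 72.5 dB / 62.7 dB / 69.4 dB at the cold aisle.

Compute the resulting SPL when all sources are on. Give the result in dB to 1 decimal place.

Converting to relative power and adding: 10^(82.8/10) + 10^(62.4/10) + 10^(72.5/10) + 10^(62.7/10) + 10^(69.4/10) = 2.206e+08.
Combined level = 10 log₁₀(2.206e+08) = 83.4 dB.

83.4 dB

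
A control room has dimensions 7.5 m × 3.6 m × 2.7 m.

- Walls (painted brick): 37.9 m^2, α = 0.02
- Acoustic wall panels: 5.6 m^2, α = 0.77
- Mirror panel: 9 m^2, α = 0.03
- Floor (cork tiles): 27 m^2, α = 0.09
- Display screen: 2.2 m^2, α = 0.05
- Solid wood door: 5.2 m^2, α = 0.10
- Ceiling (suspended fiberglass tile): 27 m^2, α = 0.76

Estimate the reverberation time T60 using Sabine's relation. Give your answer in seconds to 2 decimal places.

Total absorption A = 37.9·0.02 + 5.6·0.77 + 9·0.03 + 27·0.09 + 2.2·0.05 + 5.2·0.10 + 27·0.76
  = 0.758 + 4.312 + 0.270 + 2.430 + 0.110 + 0.520 + 20.520 = 28.920 m^2 sabins.
Volume V = 7.5 × 3.6 × 2.7 = 72.9 m³.
Sabine: RT60 = 0.161 × 72.9 / 28.920 = 0.41 s.

0.41 seconds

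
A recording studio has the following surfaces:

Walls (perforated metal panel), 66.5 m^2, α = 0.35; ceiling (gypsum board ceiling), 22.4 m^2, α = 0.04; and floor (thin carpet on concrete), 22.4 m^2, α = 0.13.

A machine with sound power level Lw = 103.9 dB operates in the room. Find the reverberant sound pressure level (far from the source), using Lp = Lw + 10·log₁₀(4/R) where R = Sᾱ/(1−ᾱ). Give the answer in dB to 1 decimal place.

94.4 dB

Σ(Sᵢαᵢ) = 66.5×0.35 + 22.4×0.04 + 22.4×0.13 = 27.083; total area S = 111.3 m^2.
ᾱ = 27.083/111.3 = 0.2433; R = Sᾱ/(1−ᾱ) = 27.083/(1−0.2433) = 35.791 m^2.
Lp = Lw + 10 log₁₀(4/R) = 103.9 -9.52 = 94.4 dB.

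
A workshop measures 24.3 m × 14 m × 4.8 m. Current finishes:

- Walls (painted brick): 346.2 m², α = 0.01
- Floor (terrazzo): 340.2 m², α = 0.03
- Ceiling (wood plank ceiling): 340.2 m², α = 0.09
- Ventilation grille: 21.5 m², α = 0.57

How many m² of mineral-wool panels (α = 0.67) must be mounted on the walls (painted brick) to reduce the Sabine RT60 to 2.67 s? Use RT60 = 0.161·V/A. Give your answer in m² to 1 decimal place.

Total absorption A₁ = 346.2·0.01 + 340.2·0.03 + 340.2·0.09 + 21.5·0.57
  = 3.462 + 10.206 + 30.618 + 12.255 = 56.541 m² sabins.
Required A₂ = 0.161·1632.96/2.67 = 98.467 sabins.
ΔA needed = 98.467 − 56.541 = 41.926 sabins.
Each m² of panel replacing the walls (painted brick) adds (0.67 − 0.01) = 0.66 sabins.
Area = ΔA/Δα = 41.926/0.66 = 63.5 m².

63.5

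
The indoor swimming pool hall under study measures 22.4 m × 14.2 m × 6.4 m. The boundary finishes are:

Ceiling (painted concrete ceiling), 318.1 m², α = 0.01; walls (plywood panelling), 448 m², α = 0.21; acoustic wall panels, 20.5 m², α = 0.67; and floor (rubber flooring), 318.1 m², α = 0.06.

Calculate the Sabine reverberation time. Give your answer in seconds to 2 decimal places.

Equivalent absorption area: A = 318.1·0.01 + 448·0.21 + 20.5·0.67 + 318.1·0.06 = 130.082 m².
Room volume: 2035.712 m³.
RT60 = 0.161 · V / A = 0.161 × 2035.712 / 130.082 = 2.52 s.

2.52 sec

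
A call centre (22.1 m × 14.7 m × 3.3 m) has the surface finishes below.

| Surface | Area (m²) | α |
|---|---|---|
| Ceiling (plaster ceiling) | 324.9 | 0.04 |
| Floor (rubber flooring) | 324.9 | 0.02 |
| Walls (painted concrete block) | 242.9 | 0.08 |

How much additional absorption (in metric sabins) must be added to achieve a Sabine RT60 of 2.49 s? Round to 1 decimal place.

30.4 sabins

Summing Sᵢαᵢ: 12.996 + 6.498 + 19.432 → A₁ = 38.926 sabins.
Target A₂ = 0.161·1072.071/2.49 = 69.319 sabins (V = 1072.071 m³).
ΔA = A₂ − A₁ = 69.319 − 38.926 = 30.4 sabins.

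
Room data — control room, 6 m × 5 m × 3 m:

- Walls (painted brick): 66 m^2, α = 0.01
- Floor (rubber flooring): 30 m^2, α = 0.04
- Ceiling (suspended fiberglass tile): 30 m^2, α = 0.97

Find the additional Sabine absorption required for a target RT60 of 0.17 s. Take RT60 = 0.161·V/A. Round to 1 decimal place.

54.3 sabins

A₁ = Σ Sᵢαᵢ = 66*0.01 + 30*0.04 + 30*0.97 = 30.960 sabins.
Target A₂ = 0.161·90/0.17 = 85.235 sabins (V = 90 m³).
ΔA = A₂ − A₁ = 85.235 − 30.960 = 54.3 sabins.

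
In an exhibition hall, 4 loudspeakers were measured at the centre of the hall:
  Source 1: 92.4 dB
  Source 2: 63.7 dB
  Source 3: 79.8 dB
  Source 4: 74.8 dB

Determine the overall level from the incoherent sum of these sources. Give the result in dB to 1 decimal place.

Σ 10^(Lᵢ/10) = 1.866e+09.
Combined level = 10 log₁₀(1.866e+09) = 92.7 dB.

92.7 dB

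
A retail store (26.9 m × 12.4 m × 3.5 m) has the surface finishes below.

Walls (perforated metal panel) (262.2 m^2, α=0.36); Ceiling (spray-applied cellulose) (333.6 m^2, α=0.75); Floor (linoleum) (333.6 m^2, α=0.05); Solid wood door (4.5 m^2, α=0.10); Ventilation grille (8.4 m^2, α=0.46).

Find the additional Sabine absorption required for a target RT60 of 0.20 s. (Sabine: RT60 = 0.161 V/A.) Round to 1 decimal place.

Summing Sᵢαᵢ: 94.392 + 250.200 + 16.680 + 0.450 + 3.864 → A₁ = 365.586 sabins.
V = 1167.46 m³. Required absorption A₂ = 0.161 × 1167.46 / 0.20 = 939.805 sabins.
Additional absorption ΔA = 939.805 − 365.586 = 574.2 sabins.

574.2 sabins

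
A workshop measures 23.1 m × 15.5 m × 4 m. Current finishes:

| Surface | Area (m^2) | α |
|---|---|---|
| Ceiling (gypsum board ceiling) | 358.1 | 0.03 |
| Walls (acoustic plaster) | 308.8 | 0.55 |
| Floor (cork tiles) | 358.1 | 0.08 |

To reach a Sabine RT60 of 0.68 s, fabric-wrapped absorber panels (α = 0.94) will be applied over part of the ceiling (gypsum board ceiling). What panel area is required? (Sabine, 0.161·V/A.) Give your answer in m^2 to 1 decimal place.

142.7

Summing Sᵢαᵢ: 10.743 + 169.840 + 28.648 → A₁ = 209.231 sabins.
V = 1432.2 m³. Target absorption A₂ = 0.161 × 1432.2 / 0.68 = 339.094 sabins.
Absorption to add: 339.094 − 209.231 = 129.863 sabins.
Net gain per m^2: Δα = 0.94 − 0.03 = 0.91.
Area = ΔA/Δα = 129.863/0.91 = 142.7 m^2.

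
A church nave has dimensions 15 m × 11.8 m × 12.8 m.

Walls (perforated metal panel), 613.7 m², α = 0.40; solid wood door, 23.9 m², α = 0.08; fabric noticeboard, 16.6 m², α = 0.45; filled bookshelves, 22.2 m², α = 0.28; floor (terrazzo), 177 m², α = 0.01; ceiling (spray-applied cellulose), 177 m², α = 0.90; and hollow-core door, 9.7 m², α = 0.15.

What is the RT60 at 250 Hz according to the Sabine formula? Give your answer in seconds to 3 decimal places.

Total absorption A = 613.7*0.40 + 23.9*0.08 + 16.6*0.45 + 22.2*0.28 + 177*0.01 + 177*0.90 + 9.7*0.15
  = 245.480 + 1.912 + 7.470 + 6.216 + 1.770 + 159.300 + 1.455 = 423.603 m² sabins.
Room volume: 2265.6 m³.
Sabine: RT60 = 0.161 × 2265.6 / 423.603 = 0.861 s.

0.861 sec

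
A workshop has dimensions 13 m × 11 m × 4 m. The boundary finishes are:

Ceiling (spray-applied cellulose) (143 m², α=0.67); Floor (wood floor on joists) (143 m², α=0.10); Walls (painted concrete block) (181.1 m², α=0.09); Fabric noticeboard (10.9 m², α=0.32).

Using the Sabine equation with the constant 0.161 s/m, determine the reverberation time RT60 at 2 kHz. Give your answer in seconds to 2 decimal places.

0.71 seconds

A = Σ Sᵢαᵢ = 143×0.67 + 143×0.10 + 181.1×0.09 + 10.9×0.32 = 129.897 sabins.
Room volume: 572 m³.
Sabine: RT60 = 0.161 × 572 / 129.897 = 0.71 s.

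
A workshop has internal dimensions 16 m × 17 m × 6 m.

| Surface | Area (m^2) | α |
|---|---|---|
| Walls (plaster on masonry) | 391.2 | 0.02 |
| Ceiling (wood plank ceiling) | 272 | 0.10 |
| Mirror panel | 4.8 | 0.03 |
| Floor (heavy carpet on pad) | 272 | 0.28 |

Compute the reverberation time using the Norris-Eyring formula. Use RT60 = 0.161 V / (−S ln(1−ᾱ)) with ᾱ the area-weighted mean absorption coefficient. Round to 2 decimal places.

2.22 s

Total surface area S = 391.2 + 272 + 4.8 + 272 = 940.0 m^2.
Σ(Sᵢαᵢ) = 391.2×0.02 + 272×0.10 + 4.8×0.03 + 272×0.28 = 111.328.
ᾱ = 111.328 / 940.0 = 0.1184.
−S·ln(1−ᾱ) = −940.0 × ln(1 − 0.1184) = 118.456.
V = 16 × 17 × 6 = 1632 m³.
T = 0.161·V/[−S·ln(1−ᾱ)] = 0.161·1632/118.456 = 2.22 s.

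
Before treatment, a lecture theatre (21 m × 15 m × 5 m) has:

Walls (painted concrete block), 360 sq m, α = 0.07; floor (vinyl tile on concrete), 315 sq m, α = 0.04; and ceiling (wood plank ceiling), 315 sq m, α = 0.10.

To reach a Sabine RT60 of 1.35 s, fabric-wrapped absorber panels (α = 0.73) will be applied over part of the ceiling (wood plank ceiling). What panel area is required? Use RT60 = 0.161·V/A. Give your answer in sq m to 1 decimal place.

188.1

A₁ = Σ Sᵢαᵢ = 360×0.07 + 315×0.04 + 315×0.10 = 69.300 sabins.
Required A₂ = 0.161·1575/1.35 = 187.833 sabins.
ΔA needed = 187.833 − 69.300 = 118.533 sabins.
Net gain per sq m: Δα = 0.73 − 0.10 = 0.63.
Panel area = 118.533 / 0.63 = 188.1 sq m.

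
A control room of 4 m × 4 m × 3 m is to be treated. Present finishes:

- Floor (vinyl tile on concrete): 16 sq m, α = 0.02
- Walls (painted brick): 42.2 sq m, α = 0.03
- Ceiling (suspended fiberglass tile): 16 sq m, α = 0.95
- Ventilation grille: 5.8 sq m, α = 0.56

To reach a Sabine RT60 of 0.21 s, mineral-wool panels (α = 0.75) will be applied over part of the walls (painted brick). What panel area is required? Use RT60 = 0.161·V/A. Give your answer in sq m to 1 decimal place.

Equivalent absorption area: A₁ = 16×0.02 + 42.2×0.03 + 16×0.95 + 5.8×0.56 = 20.034 sq m.
V = 48 m³. Target absorption A₂ = 0.161 × 48 / 0.21 = 36.800 sabins.
ΔA needed = 36.800 − 20.034 = 16.766 sabins.
Each sq m of panel replacing the walls (painted brick) adds (0.75 − 0.03) = 0.72 sabins.
Area = ΔA/Δα = 16.766/0.72 = 23.3 sq m.

23.3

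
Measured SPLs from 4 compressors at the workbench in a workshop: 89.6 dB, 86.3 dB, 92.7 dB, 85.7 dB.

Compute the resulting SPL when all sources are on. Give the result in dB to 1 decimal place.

Converting to relative power and adding: 10^(89.6/10) + 10^(86.3/10) + 10^(92.7/10) + 10^(85.7/10) = 3.572e+09.
Combined level = 10 log₁₀(3.572e+09) = 95.5 dB.

95.5 dB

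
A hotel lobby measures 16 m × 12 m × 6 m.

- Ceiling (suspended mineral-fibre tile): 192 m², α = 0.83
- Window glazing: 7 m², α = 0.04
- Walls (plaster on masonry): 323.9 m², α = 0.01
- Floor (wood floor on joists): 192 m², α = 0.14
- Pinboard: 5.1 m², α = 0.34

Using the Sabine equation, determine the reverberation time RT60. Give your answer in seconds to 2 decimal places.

Summing Sᵢαᵢ: 159.360 + 0.280 + 3.239 + 26.880 + 1.734 → A = 191.493 sabins.
Volume V = 16 × 12 × 6 = 1152 m³.
RT60 = 0.161 · V / A = 0.161 × 1152 / 191.493 = 0.97 s.

0.97 sec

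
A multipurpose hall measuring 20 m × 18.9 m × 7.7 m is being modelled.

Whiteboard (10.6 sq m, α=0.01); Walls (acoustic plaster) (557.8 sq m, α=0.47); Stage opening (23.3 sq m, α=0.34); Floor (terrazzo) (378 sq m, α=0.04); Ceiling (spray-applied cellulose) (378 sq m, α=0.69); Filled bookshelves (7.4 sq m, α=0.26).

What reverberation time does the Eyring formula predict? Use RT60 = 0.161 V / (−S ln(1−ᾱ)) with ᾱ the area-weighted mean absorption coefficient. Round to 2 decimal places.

0.67 seconds

S = Σ Sᵢ = 1355.1 sq m.
Σ(Sᵢαᵢ) = 10.6×0.01 + 557.8×0.47 + 23.3×0.34 + 378×0.04 + 378×0.69 + 7.4×0.26 = 548.058.
Mean coefficient ᾱ = A/S = 0.4044.
−S·ln(1−ᾱ) = −1355.1 × ln(1 − 0.4044) = 702.194.
V = 20 × 18.9 × 7.7 = 2910.6 m³.
RT60 = 0.161 × 2910.6 / 702.194 = 0.67 s.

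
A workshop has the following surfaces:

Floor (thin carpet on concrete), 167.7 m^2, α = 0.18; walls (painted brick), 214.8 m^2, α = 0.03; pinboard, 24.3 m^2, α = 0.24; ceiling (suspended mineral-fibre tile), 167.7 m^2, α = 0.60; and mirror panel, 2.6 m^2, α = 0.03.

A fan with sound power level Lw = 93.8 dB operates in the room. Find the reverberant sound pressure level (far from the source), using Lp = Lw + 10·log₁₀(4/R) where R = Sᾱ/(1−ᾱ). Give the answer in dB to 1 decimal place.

Σ(Sᵢαᵢ) = 167.7·0.18 + 214.8·0.03 + 24.3·0.24 + 167.7·0.60 + 2.6·0.03 = 143.160; total area S = 577.1 m^2.
ᾱ = 0.2481, so room constant R = A/(1−ᾱ) = 190.398 m^2.
Lp = Lw + 10 log₁₀(4/R) = 93.8 -16.78 = 77.0 dB.

77.0 dB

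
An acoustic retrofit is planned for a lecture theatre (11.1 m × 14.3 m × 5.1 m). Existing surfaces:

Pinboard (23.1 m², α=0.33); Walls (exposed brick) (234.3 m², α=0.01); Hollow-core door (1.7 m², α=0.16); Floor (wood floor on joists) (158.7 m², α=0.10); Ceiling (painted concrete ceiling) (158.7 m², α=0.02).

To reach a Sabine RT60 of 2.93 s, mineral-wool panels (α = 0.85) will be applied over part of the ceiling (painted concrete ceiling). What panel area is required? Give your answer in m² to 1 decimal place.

18.3

Summing Sᵢαᵢ: 7.623 + 2.343 + 0.272 + 15.870 + 3.174 → A₁ = 29.282 sabins.
V = 809.523 m³. Target absorption A₂ = 0.161 × 809.523 / 2.93 = 44.482 sabins.
Absorption to add: 44.482 − 29.282 = 15.200 sabins.
Net gain per m²: Δα = 0.85 − 0.02 = 0.83.
Panel area = 15.200 / 0.83 = 18.3 m².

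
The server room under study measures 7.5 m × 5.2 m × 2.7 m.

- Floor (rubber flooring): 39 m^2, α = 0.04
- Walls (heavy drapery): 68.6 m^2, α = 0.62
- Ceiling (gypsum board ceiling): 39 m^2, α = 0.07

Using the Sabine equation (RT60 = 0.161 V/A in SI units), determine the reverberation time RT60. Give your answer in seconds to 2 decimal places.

0.36 sec

Total absorption A = 39×0.04 + 68.6×0.62 + 39×0.07
  = 1.560 + 42.532 + 2.730 = 46.822 m^2 sabins.
V = 7.5·5.2·2.7 = 105.3 m³.
RT60 = 0.161 · V / A = 0.161 × 105.3 / 46.822 = 0.36 s.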